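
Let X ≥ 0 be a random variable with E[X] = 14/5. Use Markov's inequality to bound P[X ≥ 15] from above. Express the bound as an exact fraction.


μ = E[X] = 14/5, a = 15.
Markov: P[X ≥ 15] ≤ μ/a = (14/5)/15 = 14/75.
Numerically: ≈ 0.187.
(Since a = 15 > μ = 2.800, the bound 14/75 is < 1 and informative.)

P[X ≥ 15] ≤ 14/75 ≈ 0.187.


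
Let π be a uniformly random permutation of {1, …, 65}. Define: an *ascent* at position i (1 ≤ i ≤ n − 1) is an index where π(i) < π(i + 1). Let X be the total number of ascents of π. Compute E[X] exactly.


Write X = Σ X_I over i = 1, …, 64, with X_I the indicator of one ascent.
There are 64 indicators.
For each fixed i, the pair (π(i), π(i+1)) is a uniformly random ordered pair of distinct values from {1, …, 65}; by symmetry P[π(i) < π(i+1)] = 1/2.
By linearity: E[X] = 64 · (1/2) = (65 − 1) · (1/2) = 32 ≈ 32.000000.

E[X] = 32 = 32.000000.


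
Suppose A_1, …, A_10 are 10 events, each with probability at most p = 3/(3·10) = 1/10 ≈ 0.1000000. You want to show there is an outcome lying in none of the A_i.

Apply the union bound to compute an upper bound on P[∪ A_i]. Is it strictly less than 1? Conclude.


Union bound: P[∪_{i=1}^{10} A_i] ≤ Σ_i P[A_i] ≤ 10·p = 10·(1/10) = 1.
Numerically: 1 ≈ 1.0000000.
Is 1 < 1? NO.
Since the bound 1 is ≥ 1, the union bound is uninformative here; it does NOT by itself certify existence.

10·p = 1 ≈ 1.0000000; existence NOT certified by the union bound.


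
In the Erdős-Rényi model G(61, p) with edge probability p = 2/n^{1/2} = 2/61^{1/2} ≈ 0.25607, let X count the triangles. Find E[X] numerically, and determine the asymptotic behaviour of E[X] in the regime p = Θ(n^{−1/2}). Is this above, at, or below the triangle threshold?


Number of potential triangles: C(61, 3) = 35990.
Each occurs with probability p³ ≈ (0.25607)³ ≈ 1.6791722e-02.
By linearity: E[X] = C(61, 3)·p³ ≈ 35990 · 1.6791722e-02 ≈ 604.33407.
Since α = 1/2 < 1, p = c/n^{1/2} ≫ 1/n is above the triangle threshold p ~ 1/n. Asymptotically E[X] ~ (c³/6)·n^{3(1−α)} = (2³/6)·n^{1.5} → ∞; triangles are abundant w.h.p.

E[X] ≈ 604.33407; in regime p = Θ(1/n^{1/2}) E[X] diverges (above the triangle threshold p ~ 1/n).


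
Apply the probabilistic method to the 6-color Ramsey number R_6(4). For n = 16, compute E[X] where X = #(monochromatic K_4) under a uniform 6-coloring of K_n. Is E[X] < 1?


E[X] = C(16, 4) · 6^{1 − 6} = 1820 · 6^{−5} = 1820/7776.
As a reduced fraction: E[X] = 455/1944 ≈ 0.234053.
Is E[X] < 1? YES.
Since E[X] < 1, there exists a 6-coloring of K_{16} with no monochromatic K_4; hence R_6(4) > 16.

E[X] = 455/1944 ≈ 0.234053; E[X] < 1, so R_6(4) > 16.


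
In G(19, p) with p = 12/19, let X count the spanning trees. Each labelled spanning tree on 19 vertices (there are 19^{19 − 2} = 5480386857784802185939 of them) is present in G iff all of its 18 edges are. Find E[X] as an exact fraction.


K_19 has 19^{19 − 2} = 5480386857784802185939 labelled spanning trees.
For each such spanning tree H, let X_H = 1 if all 18 edges of H are present in G. Then P[X_H = 1] = p^{18} = (12/19)^{18} = 26623333280885243904/104127350297911241532841.
By linearity of expectation: E[X] = Σ_H E[X_H] = 5480386857784802185939 · p^{18} = 5480386857784802185939 · 26623333280885243904/104127350297911241532841 = 26623333280885243904/19.
Numerically: E[X] ≈ 1.4e+18.

E[X] = 5480386857784802185939 · (12/19)^{18} = 26623333280885243904/19 ≈ 1.4e+18.


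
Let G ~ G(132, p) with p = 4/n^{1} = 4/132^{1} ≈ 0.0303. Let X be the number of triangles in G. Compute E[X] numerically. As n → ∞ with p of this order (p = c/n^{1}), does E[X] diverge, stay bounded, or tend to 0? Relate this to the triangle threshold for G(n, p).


Number of potential triangles: C(132, 3) = 374660.
Each occurs with probability p³ ≈ (0.0303)³ ≈ 2.78265e-05.
By linearity: E[X] = C(132, 3)·p³ ≈ 374660 · 2.78265e-05 ≈ 10.425.
Here α = 1, so p = 4/n is exactly at the triangle threshold p ~ 1/n. Asymptotically E[X] → c³/6 = 4³/6 = 32/3 ≈ 10.667, a bounded constant. In this regime the triangle count is asymptotically Poisson(c³/6).

E[X] ≈ 10.425; in regime p = Θ(1/n^{1}) E[X] stays bounded (at the triangle threshold p ~ 1/n).


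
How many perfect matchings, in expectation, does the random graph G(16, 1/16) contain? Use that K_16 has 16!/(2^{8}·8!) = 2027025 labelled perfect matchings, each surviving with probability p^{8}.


K_16 has 16!/(2^{8}·8!) = 2027025 labelled perfect matchings.
For each such perfect matching H, let X_H = 1 if all 8 edges of H are present in G. Then P[X_H = 1] = p^{8} = (1/16)^{8} = 1/4294967296.
By linearity: E[X] = Σ_H E[X_H] = 2027025 · p^{8} = 2027025 · 1/4294967296 = 2027025/4294967296.
Numerically: E[X] ≈ 0.000471954.

E[X] = 2027025 · (1/16)^{8} = 2027025/4294967296 ≈ 0.000471954.


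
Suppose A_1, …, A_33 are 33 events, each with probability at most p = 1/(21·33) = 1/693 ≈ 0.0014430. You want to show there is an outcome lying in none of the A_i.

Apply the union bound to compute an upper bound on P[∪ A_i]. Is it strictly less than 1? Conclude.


Union bound: P[∪_{i=1}^{33} A_i] ≤ Σ_i P[A_i] ≤ 33·p = 33·(1/693) = 1/21.
Numerically: 1/21 ≈ 0.0476190.
Is 1/21 < 1? YES.
Since P[∪ A_i] ≤ 1/21 < 1, the complement has P[∩ A_i^c] ≥ 1 − 1/21 = 20/21 > 0, so some outcome avoids every A_i.

33·p = 1/21 ≈ 0.0476190; existence CERTIFIED by the union bound.


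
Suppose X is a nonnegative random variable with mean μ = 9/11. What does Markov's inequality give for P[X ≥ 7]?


μ = E[X] = 9/11, a = 7.
Markov: P[X ≥ 7] ≤ μ/a = (9/11)/7 = 9/77.
Numerically: ≈ 0.117.
(Since a = 7 > μ = 0.818, the bound 9/77 is < 1 and informative.)

P[X ≥ 7] ≤ 9/77 ≈ 0.117.


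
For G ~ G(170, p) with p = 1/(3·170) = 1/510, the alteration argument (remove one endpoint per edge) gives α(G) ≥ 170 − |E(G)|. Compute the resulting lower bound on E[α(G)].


E[|E(G)|] = C(170, 2)·p = 14365 · (1/510) = 169/6.
E[α(G)] ≥ n − E[|E(G)|] = 170 − 169/6 = 851/6.
Numerically: ≈ 141.83333.
(This is only a lower bound; the true E[α(G)] may be larger.)

E[α(G)] ≥ 851/6 ≈ 141.83333.


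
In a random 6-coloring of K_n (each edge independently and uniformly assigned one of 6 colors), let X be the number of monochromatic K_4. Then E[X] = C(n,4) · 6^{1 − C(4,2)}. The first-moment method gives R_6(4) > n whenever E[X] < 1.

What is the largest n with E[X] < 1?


We need C(n, 4) · 6^{1 − 6} < 1, i.e. C(n, 4) < 6^{6 − 1} = 7776.
Check values of n near the boundary:
  n = 20: C(20, 4) = 4845; 4845 < 7776? YES
  n = 21: C(21, 4) = 5985; 5985 < 7776? YES
  n = 22: C(22, 4) = 7315; 7315 < 7776? YES
  n = 23: C(23, 4) = 8855; 8855 < 7776? NO
  n = 24: C(24, 4) = 10626; 10626 < 7776? NO
  n = 25: C(25, 4) = 12650; 12650 < 7776? NO
The largest n with C(n, 4) < 7776 is n = 22 (where E[X] = 7315/7776 ≈ 0.9407150). Hence R_6(4) > 22, i.e. R_6(4) ≥ 23.

Largest n = 22; hence R_6(4) > 22.


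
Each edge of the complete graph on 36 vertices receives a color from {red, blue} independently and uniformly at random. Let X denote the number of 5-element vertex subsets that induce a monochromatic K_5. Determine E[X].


Let X = Σ_S X_S over the C(36, 5) = 376992 subsets S of size 5, where X_S = 1 if the K_5 on S is monochromatic.
For a fixed S, the K_5 on S has C(5, 2) = 10 edges. P[all 10 edges red] = (1/2)^10, and likewise for blue, so P[monochromatic] = 2·(1/2)^10 = 2^{1 − 10} = 1/512.
By linearity: E[X] = C(36, 5) · 2^{1 − 10} = 376992 · 1/512 = 11781/16.
Numerically: E[X] ≈ 736.312500.

E[X] = C(36,5)·2^(1−C(5,2)) = 11781/16 ≈ 736.312500.


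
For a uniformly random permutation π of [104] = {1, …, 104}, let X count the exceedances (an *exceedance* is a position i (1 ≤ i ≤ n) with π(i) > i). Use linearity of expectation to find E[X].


Write X = Σ_{i=1}^{104} X_i, where X_i = 1_{π(i) > i}.
For each fixed i, π(i) is uniform over {1, …, 104} (marginal of a uniform permutation), so P[π(i) > i] = (n − i)/n. Summing: Σ_{i=1}^{104} (n − i)/n = (0 + 1 + … + 103)/104 = 104(104 − 1)/(2·104) = (104 − 1)/2.
Hence E[X] = Σ_{i=1}^{104} (104 − i)/104 = 103/2 ≈ 51.500.

E[X] = 103/2 = 51.500.


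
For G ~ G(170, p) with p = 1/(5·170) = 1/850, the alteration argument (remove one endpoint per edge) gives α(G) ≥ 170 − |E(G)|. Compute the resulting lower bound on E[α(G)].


E[|E(G)|] = C(170, 2)·p = 14365 · (1/850) = 169/10.
E[α(G)] ≥ n − E[|E(G)|] = 170 − 169/10 = 1531/10.
Numerically: ≈ 153.1000.
(This is only a lower bound; the true E[α(G)] may be larger.)

E[α(G)] ≥ 1531/10 ≈ 153.1000.


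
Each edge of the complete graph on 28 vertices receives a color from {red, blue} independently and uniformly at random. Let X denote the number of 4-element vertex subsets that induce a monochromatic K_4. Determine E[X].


Let X = Σ_S X_S over the C(28, 4) = 20475 subsets S of size 4, where X_S = 1 if the K_4 on S is monochromatic.
For a fixed S, the K_4 on S has C(4, 2) = 6 edges. P[all 6 edges red] = (1/2)^6, and likewise for blue, so P[monochromatic] = 2·(1/2)^6 = 2^{1 − 6} = 1/32.
By linearity of expectation: E[X] = C(28, 4) · 2^{1 − 6} = 20475 · 1/32 = 20475/32.
Numerically: E[X] ≈ 639.843750.

E[X] = C(28,4)·2^(1−C(4,2)) = 20475/32 ≈ 639.843750.


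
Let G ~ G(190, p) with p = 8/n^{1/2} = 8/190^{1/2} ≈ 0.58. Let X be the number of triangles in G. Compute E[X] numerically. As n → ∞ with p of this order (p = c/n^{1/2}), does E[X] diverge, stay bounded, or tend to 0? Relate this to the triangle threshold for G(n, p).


Number of potential triangles: C(190, 3) = 1125180.
Each occurs with probability p³ ≈ (0.58)³ ≈ 1.95497e-01.
By linearity: E[X] = C(190, 3)·p³ ≈ 1125180 · 1.95497e-01 ≈ 219969.042.
Since α = 1/2 < 1, p = c/n^{1/2} ≫ 1/n is above the triangle threshold p ~ 1/n. Asymptotically E[X] ~ (c³/6)·n^{3(1−α)} = (8³/6)·n^{1.5} → ∞; triangles are abundant w.h.p.

E[X] ≈ 219969.042; in regime p = Θ(1/n^{1/2}) E[X] diverges (above the triangle threshold p ~ 1/n).


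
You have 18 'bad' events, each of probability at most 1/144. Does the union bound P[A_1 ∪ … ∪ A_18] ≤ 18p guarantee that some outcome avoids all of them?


Union bound: P[∪_{i=1}^{18} A_i] ≤ Σ_i P[A_i] ≤ 18·p = 18·(1/144) = 1/8.
Numerically: 1/8 ≈ 0.125000.
Is 1/8 < 1? YES.
Since P[∪ A_i] ≤ 1/8 < 1, the complement has P[∩ A_i^c] ≥ 1 − 1/8 = 7/8 > 0, so some outcome avoids every A_i.

18·p = 1/8 ≈ 0.125000; existence CERTIFIED by the union bound.


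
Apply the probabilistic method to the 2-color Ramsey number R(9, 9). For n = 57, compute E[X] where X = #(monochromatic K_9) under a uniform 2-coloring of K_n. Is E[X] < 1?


E[X] = C(57, 9) · 2^{1 − 36} = 8996462475 · 2^{−35} = 8996462475/34359738368.
As a reduced fraction: E[X] = 8996462475/34359738368 ≈ 0.2618.
Is E[X] < 1? YES.
Since E[X] < 1, there exists a 2-coloring of K_{57} with no monochromatic K_9; hence R(9, 9) > 57.

E[X] = 8996462475/34359738368 ≈ 0.2618; E[X] < 1, so R(9, 9) > 57.


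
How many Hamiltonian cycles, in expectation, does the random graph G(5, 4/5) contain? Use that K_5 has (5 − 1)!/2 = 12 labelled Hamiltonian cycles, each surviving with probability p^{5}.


K_5 has (5 − 1)!/2 = 12 labelled Hamiltonian cycles.
For each such Hamiltonian cycle H, let X_H = 1 if all 5 edges of H are present in G. Then P[X_H = 1] = p^{5} = (4/5)^{5} = 1024/3125.
Summing the indicators: E[X] = Σ_H E[X_H] = 12 · p^{5} = 12 · 1024/3125 = 12288/3125.
Numerically: E[X] ≈ 3.9322.

E[X] = 12 · (4/5)^{5} = 12288/3125 ≈ 3.9322.


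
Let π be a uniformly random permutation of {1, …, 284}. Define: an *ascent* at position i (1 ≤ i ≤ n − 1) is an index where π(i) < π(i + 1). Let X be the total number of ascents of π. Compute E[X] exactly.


Write X = Σ X_I over i = 1, …, 283, with X_I the indicator of one ascent.
There are 283 indicators.
For each fixed i, the pair (π(i), π(i+1)) is a uniformly random ordered pair of distinct values from {1, …, 284}; by symmetry P[π(i) < π(i+1)] = 1/2.
By linearity: E[X] = 283 · (1/2) = (284 − 1) · (1/2) = 283/2 ≈ 141.500.

E[X] = 283/2 = 141.500.


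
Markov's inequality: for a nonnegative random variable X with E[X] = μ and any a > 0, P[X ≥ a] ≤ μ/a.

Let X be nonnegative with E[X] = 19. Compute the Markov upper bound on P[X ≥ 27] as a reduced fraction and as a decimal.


μ = E[X] = 19, a = 27.
Markov: P[X ≥ 27] ≤ μ/a = (19)/27 = 19/27.
Numerically: ≈ 0.704.
(Since a = 27 > μ = 19.000, the bound 19/27 is < 1 and informative.)

P[X ≥ 27] ≤ 19/27 ≈ 0.704.


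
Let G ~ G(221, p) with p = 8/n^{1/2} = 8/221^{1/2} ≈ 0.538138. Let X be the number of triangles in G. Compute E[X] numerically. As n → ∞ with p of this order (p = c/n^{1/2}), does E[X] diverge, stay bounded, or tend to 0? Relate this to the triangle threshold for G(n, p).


Number of potential triangles: C(221, 3) = 1774630.
Each occurs with probability p³ ≈ (0.538138)³ ≈ 1.55840937e-01.
By linearity: E[X] = C(221, 3)·p³ ≈ 1774630 · 1.55840937e-01 ≈ 276560.001832.
Since α = 1/2 < 1, p = c/n^{1/2} ≫ 1/n is above the triangle threshold p ~ 1/n. Asymptotically E[X] ~ (c³/6)·n^{3(1−α)} = (8³/6)·n^{1.5} → ∞; triangles are abundant w.h.p.

E[X] ≈ 276560.001832; in regime p = Θ(1/n^{1/2}) E[X] diverges (above the triangle threshold p ~ 1/n).


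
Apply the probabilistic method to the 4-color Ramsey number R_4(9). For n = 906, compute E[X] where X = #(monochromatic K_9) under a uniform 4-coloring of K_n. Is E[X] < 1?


E[X] = C(906, 9) · 4^{1 − 36} = 1089130176400609441450 · 4^{−35} = 1089130176400609441450/1180591620717411303424.
As a reduced fraction: E[X] = 544565088200304720725/590295810358705651712 ≈ 0.9225291.
Is E[X] < 1? YES.
Since E[X] < 1, there exists a 4-coloring of K_{906} with no monochromatic K_9; hence R_4(9) > 906.

E[X] = 544565088200304720725/590295810358705651712 ≈ 0.9225291; E[X] < 1, so R_4(9) > 906.


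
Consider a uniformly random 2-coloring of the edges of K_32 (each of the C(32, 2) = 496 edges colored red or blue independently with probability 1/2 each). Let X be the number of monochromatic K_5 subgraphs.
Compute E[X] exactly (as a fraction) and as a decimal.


Let X = Σ_S X_S over the C(32, 5) = 201376 subsets S of size 5, where X_S = 1 if the K_5 on S is monochromatic.
For a fixed S, the K_5 on S has C(5, 2) = 10 edges. P[all 10 edges red] = (1/2)^10, and likewise for blue, so P[monochromatic] = 2·(1/2)^10 = 2^{1 − 10} = 1/512.
By linearity: E[X] = C(32, 5) · 2^{1 − 10} = 201376 · 1/512 = 6293/16.
Numerically: E[X] ≈ 393.312500.

E[X] = C(32,5)·2^(1−C(5,2)) = 6293/16 ≈ 393.312500.


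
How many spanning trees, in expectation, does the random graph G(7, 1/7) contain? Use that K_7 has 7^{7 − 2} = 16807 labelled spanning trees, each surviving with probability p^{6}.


K_7 has 7^{7 − 2} = 16807 labelled spanning trees.
For each such spanning tree H, let X_H = 1 if all 6 edges of H are present in G. Then P[X_H = 1] = p^{6} = (1/7)^{6} = 1/117649.
By linearity of expectation: E[X] = Σ_H E[X_H] = 16807 · p^{6} = 16807 · 1/117649 = 1/7.
Numerically: E[X] ≈ 0.1429.

E[X] = 16807 · (1/7)^{6} = 1/7 ≈ 0.1429.


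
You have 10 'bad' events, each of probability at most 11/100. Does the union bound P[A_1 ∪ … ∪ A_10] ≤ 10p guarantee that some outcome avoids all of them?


Union bound: P[∪_{i=1}^{10} A_i] ≤ Σ_i P[A_i] ≤ 10·p = 10·(11/100) = 11/10.
Numerically: 11/10 ≈ 1.100.
Is 11/10 < 1? NO.
Since the bound 11/10 is ≥ 1, the union bound is uninformative here; it does NOT by itself certify existence.

10·p = 11/10 ≈ 1.100; existence NOT certified by the union bound.


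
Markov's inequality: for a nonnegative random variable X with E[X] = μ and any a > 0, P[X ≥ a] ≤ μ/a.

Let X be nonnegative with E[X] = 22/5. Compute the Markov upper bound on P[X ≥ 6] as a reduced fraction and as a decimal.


μ = E[X] = 22/5, a = 6.
Markov: P[X ≥ 6] ≤ μ/a = (22/5)/6 = 11/15.
Numerically: ≈ 0.73333.
(Since a = 6 > μ = 4.40000, the bound 11/15 is < 1 and informative.)

P[X ≥ 6] ≤ 11/15 ≈ 0.73333.


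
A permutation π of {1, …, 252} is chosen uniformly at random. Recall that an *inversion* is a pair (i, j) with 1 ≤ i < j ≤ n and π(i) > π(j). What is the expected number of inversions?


Write X = Σ X_I over the C(252, 2) = 31626 pairs i < j, with X_I the indicator of one inversion.
There are 31626 indicators.
For each fixed pair i < j, the values π(i) and π(j) are two distinct elements of {1, …, 252} in uniformly random order; by symmetry P[π(i) > π(j)] = 1/2.
By linearity: E[X] = 31626 · (1/2) = C(252, 2) · (1/2) = 31626/2 = 15813 ≈ 15813.00000.

E[X] = 15813 = 15813.00000.


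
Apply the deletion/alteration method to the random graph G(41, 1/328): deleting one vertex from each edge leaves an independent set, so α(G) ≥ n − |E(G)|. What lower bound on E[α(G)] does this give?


E[|E(G)|] = C(41, 2)·p = 820 · (1/328) = 5/2.
E[α(G)] ≥ n − E[|E(G)|] = 41 − 5/2 = 77/2.
Numerically: ≈ 38.50000.
(This is only a lower bound; the true E[α(G)] may be larger.)

E[α(G)] ≥ 77/2 ≈ 38.50000.


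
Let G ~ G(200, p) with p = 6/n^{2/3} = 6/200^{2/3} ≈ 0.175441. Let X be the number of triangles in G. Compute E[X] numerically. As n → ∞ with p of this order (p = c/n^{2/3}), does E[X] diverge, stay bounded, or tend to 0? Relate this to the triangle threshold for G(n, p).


Number of potential triangles: C(200, 3) = 1313400.
Each occurs with probability p³ ≈ (0.175441)³ ≈ 5.40000000e-03.
By linearity: E[X] = C(200, 3)·p³ ≈ 1313400 · 5.40000000e-03 ≈ 7092.360000.
Since α = 2/3 < 1, p = c/n^{2/3} ≫ 1/n is above the triangle threshold p ~ 1/n. Asymptotically E[X] ~ (c³/6)·n^{3(1−α)} = (6³/6)·n^{1} → ∞; triangles are abundant w.h.p.

E[X] ≈ 7092.360000; in regime p = Θ(1/n^{2/3}) E[X] diverges (above the triangle threshold p ~ 1/n).


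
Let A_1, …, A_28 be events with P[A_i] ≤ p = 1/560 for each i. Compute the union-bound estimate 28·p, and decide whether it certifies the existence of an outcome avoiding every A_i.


Union bound: P[∪_{i=1}^{28} A_i] ≤ Σ_i P[A_i] ≤ 28·p = 28·(1/560) = 1/20.
Numerically: 1/20 ≈ 0.05000.
Is 1/20 < 1? YES.
Since P[∪ A_i] ≤ 1/20 < 1, the complement has P[∩ A_i^c] ≥ 1 − 1/20 = 19/20 > 0, so some outcome avoids every A_i.

28·p = 1/20 ≈ 0.05000; existence CERTIFIED by the union bound.


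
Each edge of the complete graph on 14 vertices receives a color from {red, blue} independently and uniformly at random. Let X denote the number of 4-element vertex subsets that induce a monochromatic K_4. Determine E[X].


Let X = Σ_S X_S over the C(14, 4) = 1001 subsets S of size 4, where X_S = 1 if the K_4 on S is monochromatic.
For a fixed S, the K_4 on S has C(4, 2) = 6 edges. P[all 6 edges red] = (1/2)^6, and likewise for blue, so P[monochromatic] = 2·(1/2)^6 = 2^{1 − 6} = 1/32.
Summing: E[X] = C(14, 4) · 2^{1 − 6} = 1001 · 1/32 = 1001/32.
Numerically: E[X] ≈ 31.281250.

E[X] = C(14,4)·2^(1−C(4,2)) = 1001/32 ≈ 31.281250.


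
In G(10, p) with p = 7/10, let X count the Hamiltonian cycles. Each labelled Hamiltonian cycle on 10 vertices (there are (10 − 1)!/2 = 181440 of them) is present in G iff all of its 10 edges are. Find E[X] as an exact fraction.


K_10 has (10 − 1)!/2 = 181440 labelled Hamiltonian cycles.
For each such Hamiltonian cycle H, let X_H = 1 if all 10 edges of H are present in G. Then P[X_H = 1] = p^{10} = (7/10)^{10} = 282475249/10000000000.
Summing the indicators: E[X] = Σ_H E[X_H] = 181440 · p^{10} = 181440 · 282475249/10000000000 = 160163466183/31250000.
Numerically: E[X] ≈ 5125.

E[X] = 181440 · (7/10)^{10} = 160163466183/31250000 ≈ 5125.


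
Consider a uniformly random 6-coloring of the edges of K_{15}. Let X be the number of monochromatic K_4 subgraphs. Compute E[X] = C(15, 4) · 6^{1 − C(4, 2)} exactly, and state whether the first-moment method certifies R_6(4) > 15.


E[X] = C(15, 4) · 6^{1 − 6} = 1365 · 6^{−5} = 1365/7776.
As a reduced fraction: E[X] = 455/2592 ≈ 0.17554.
Is E[X] < 1? YES.
Since E[X] < 1, there exists a 6-coloring of K_{15} with no monochromatic K_4; hence R_6(4) > 15.

E[X] = 455/2592 ≈ 0.17554; E[X] < 1, so R_6(4) > 15.


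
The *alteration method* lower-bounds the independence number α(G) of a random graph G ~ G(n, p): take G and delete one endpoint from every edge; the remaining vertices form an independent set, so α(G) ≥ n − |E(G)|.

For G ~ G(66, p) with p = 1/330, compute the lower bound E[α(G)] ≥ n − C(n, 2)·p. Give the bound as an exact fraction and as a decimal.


E[|E(G)|] = C(66, 2)·p = 2145 · (1/330) = 13/2.
E[α(G)] ≥ n − E[|E(G)|] = 66 − 13/2 = 119/2.
Numerically: ≈ 59.500000.
(This is only a lower bound; the true E[α(G)] may be larger.)

E[α(G)] ≥ 119/2 ≈ 59.500000.


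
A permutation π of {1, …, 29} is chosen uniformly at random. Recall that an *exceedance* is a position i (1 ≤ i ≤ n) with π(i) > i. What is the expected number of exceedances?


Write X = Σ_{i=1}^{29} X_i, where X_i = 1_{π(i) > i}.
For each fixed i, π(i) is uniform over {1, …, 29} (marginal of a uniform permutation), so P[π(i) > i] = (n − i)/n. Summing: Σ_{i=1}^{29} (n − i)/n = (0 + 1 + … + 28)/29 = 29(29 − 1)/(2·29) = (29 − 1)/2.
Hence E[X] = Σ_{i=1}^{29} (29 − i)/29 = 14 ≈ 14.0000.

E[X] = 14 = 14.0000.


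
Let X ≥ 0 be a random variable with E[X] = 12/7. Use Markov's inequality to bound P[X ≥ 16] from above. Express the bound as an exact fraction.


μ = E[X] = 12/7, a = 16.
Markov: P[X ≥ 16] ≤ μ/a = (12/7)/16 = 3/28.
Numerically: ≈ 0.107.
(Since a = 16 > μ = 1.714, the bound 3/28 is < 1 and informative.)

P[X ≥ 16] ≤ 3/28 ≈ 0.107.


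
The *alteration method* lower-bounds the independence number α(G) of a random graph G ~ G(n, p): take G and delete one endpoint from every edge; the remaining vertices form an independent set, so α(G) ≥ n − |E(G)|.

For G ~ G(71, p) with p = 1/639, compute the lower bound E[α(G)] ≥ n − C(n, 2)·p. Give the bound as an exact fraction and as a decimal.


E[|E(G)|] = C(71, 2)·p = 2485 · (1/639) = 35/9.
E[α(G)] ≥ n − E[|E(G)|] = 71 − 35/9 = 604/9.
Numerically: ≈ 67.111111.
(This is only a lower bound; the true E[α(G)] may be larger.)

E[α(G)] ≥ 604/9 ≈ 67.111111.


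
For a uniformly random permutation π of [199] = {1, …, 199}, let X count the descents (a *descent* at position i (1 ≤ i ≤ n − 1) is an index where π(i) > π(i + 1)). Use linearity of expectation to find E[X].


Write X = Σ X_I over i = 1, …, 198, with X_I the indicator of one descent.
There are 198 indicators.
For each fixed i, the pair (π(i), π(i+1)) is a uniformly random ordered pair of distinct values from {1, …, 199}; by symmetry P[π(i) > π(i+1)] = 1/2.
By linearity: E[X] = 198 · (1/2) = (199 − 1) · (1/2) = 99 ≈ 99.000000.

E[X] = 99 = 99.000000.


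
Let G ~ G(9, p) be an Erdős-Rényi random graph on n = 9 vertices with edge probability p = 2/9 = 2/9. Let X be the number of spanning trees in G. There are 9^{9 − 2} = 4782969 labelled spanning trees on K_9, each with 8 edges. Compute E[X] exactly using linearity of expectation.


K_9 has 9^{9 − 2} = 4782969 labelled spanning trees.
For each such spanning tree H, let X_H = 1 if all 8 edges of H are present in G. Then P[X_H = 1] = p^{8} = (2/9)^{8} = 256/43046721.
By linearity: E[X] = Σ_H E[X_H] = 4782969 · p^{8} = 4782969 · 256/43046721 = 256/9.
Numerically: E[X] ≈ 28.4444.

E[X] = 4782969 · (2/9)^{8} = 256/9 ≈ 28.4444.


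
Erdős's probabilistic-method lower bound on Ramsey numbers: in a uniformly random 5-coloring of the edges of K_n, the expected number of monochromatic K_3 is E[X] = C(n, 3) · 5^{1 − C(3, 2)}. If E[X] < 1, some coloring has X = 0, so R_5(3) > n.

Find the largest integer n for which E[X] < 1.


We need C(n, 3) · 5^{1 − 3} < 1, i.e. C(n, 3) < 5^{3 − 1} = 25.
Check values of n near the boundary:
  n = 3: C(3, 3) = 1; 1 < 25? YES
  n = 4: C(4, 3) = 4; 4 < 25? YES
  n = 5: C(5, 3) = 10; 10 < 25? YES
  n = 6: C(6, 3) = 20; 20 < 25? YES
  n = 7: C(7, 3) = 35; 35 < 25? NO
  n = 8: C(8, 3) = 56; 56 < 25? NO
  n = 9: C(9, 3) = 84; 84 < 25? NO
The largest n with C(n, 3) < 25 is n = 6 (where E[X] = 4/5 ≈ 0.8000). Hence R_5(3) > 6, i.e. R_5(3) ≥ 7.

Largest n = 6; hence R_5(3) > 6.


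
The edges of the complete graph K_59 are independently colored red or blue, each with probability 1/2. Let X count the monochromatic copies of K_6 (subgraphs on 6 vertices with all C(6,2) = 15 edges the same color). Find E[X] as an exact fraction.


Let X = Σ_S X_S over the C(59, 6) = 45057474 subsets S of size 6, where X_S = 1 if the K_6 on S is monochromatic.
For a fixed S, the K_6 on S has C(6, 2) = 15 edges. P[all 15 edges red] = (1/2)^15, and likewise for blue, so P[monochromatic] = 2·(1/2)^15 = 2^{1 − 15} = 1/16384.
Summing: E[X] = C(59, 6) · 2^{1 − 15} = 45057474 · 1/16384 = 22528737/8192.
Numerically: E[X] ≈ 2750.090.

E[X] = C(59,6)·2^(1−C(6,2)) = 22528737/8192 ≈ 2750.090.


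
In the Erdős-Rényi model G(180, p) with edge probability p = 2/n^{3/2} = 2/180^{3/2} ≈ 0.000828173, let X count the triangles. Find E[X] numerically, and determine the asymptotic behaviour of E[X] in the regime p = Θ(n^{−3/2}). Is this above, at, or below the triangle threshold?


Number of potential triangles: C(180, 3) = 955860.
Each occurs with probability p³ ≈ (0.000828173)³ ≈ 5.68020113e-10.
By linearity: E[X] = C(180, 3)·p³ ≈ 955860 · 5.68020113e-10 ≈ 0.000543.
Since α = 3/2 > 1, p = c/n^{3/2} = o(1/n) is below the triangle threshold p ~ 1/n. Asymptotically E[X] ~ (c³/6)·n^{3(1−α)} = (2³/6)·n^{-1.5} → 0, so by Markov's inequality G has no triangles w.h.p.

E[X] ≈ 0.000543; in regime p = Θ(1/n^{3/2}) E[X] tends to 0 (below the triangle threshold p ~ 1/n).


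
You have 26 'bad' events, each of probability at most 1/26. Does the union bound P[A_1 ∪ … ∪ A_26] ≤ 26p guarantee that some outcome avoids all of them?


Union bound: P[∪_{i=1}^{26} A_i] ≤ Σ_i P[A_i] ≤ 26·p = 26·(1/26) = 1.
Numerically: 1 ≈ 1.0000.
Is 1 < 1? NO.
Since the bound 1 is ≥ 1, the union bound is uninformative here; it does NOT by itself certify existence.

26·p = 1 ≈ 1.0000; existence NOT certified by the union bound.


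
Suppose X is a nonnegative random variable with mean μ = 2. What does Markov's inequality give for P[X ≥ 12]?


μ = E[X] = 2, a = 12.
Markov: P[X ≥ 12] ≤ μ/a = (2)/12 = 1/6.
Numerically: ≈ 0.166667.
(Since a = 12 > μ = 2.000000, the bound 1/6 is < 1 and informative.)

P[X ≥ 12] ≤ 1/6 ≈ 0.166667.


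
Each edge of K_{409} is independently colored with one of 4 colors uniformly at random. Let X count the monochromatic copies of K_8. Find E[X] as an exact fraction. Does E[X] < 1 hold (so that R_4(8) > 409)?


E[X] = C(409, 8) · 4^{1 − 28} = 18128041135797879 · 4^{−27} = 18128041135797879/18014398509481984.
As a reduced fraction: E[X] = 18128041135797879/18014398509481984 ≈ 1.006308.
Is E[X] < 1? NO.
Since E[X] ≥ 1, the first-moment bound is inconclusive at n = 409; it does NOT by itself certify R_4(8) > 409.

E[X] = 18128041135797879/18014398509481984 ≈ 1.006308; E[X] ≥ 1; first-moment method inconclusive here.


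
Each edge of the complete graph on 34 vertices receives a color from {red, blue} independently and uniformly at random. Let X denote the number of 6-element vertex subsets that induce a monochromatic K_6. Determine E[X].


Let X = Σ_S X_S over the C(34, 6) = 1344904 subsets S of size 6, where X_S = 1 if the K_6 on S is monochromatic.
For a fixed S, the K_6 on S has C(6, 2) = 15 edges. P[all 15 edges red] = (1/2)^15, and likewise for blue, so P[monochromatic] = 2·(1/2)^15 = 2^{1 − 15} = 1/16384.
By linearity of expectation: E[X] = C(34, 6) · 2^{1 − 15} = 1344904 · 1/16384 = 168113/2048.
Numerically: E[X] ≈ 82.08643.

E[X] = C(34,6)·2^(1−C(6,2)) = 168113/2048 ≈ 82.08643.


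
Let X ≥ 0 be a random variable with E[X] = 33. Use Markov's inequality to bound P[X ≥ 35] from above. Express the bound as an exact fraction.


μ = E[X] = 33, a = 35.
Markov: P[X ≥ 35] ≤ μ/a = (33)/35 = 33/35.
Numerically: ≈ 0.943.
(Since a = 35 > μ = 33.000, the bound 33/35 is < 1 and informative.)

P[X ≥ 35] ≤ 33/35 ≈ 0.943.


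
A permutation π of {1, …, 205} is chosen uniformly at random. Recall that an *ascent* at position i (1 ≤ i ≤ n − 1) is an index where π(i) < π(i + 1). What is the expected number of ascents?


Write X = Σ X_I over i = 1, …, 204, with X_I the indicator of one ascent.
There are 204 indicators.
For each fixed i, the pair (π(i), π(i+1)) is a uniformly random ordered pair of distinct values from {1, …, 205}; by symmetry P[π(i) < π(i+1)] = 1/2.
By linearity: E[X] = 204 · (1/2) = (205 − 1) · (1/2) = 102 ≈ 102.00000.

E[X] = 102 = 102.00000.


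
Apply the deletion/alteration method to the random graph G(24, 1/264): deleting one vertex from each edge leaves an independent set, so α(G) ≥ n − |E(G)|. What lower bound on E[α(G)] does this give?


E[|E(G)|] = C(24, 2)·p = 276 · (1/264) = 23/22.
E[α(G)] ≥ n − E[|E(G)|] = 24 − 23/22 = 505/22.
Numerically: ≈ 22.9545.
(This is only a lower bound; the true E[α(G)] may be larger.)

E[α(G)] ≥ 505/22 ≈ 22.9545.


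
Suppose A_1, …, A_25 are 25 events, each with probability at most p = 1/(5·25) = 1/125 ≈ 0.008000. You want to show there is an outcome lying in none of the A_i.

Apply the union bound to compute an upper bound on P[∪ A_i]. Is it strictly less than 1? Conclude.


Union bound: P[∪_{i=1}^{25} A_i] ≤ Σ_i P[A_i] ≤ 25·p = 25·(1/125) = 1/5.
Numerically: 1/5 ≈ 0.200000.
Is 1/5 < 1? YES.
Since P[∪ A_i] ≤ 1/5 < 1, the complement has P[∩ A_i^c] ≥ 1 − 1/5 = 4/5 > 0, so some outcome avoids every A_i.

25·p = 1/5 ≈ 0.200000; existence CERTIFIED by the union bound.


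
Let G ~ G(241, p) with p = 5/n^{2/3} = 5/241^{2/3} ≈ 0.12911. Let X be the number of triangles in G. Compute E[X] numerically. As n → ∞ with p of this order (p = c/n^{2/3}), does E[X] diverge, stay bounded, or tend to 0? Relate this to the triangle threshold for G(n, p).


Number of potential triangles: C(241, 3) = 2303960.
Each occurs with probability p³ ≈ (0.12911)³ ≈ 2.1521668e-03.
By linearity: E[X] = C(241, 3)·p³ ≈ 2303960 · 2.1521668e-03 ≈ 4958.50622.
Since α = 2/3 < 1, p = c/n^{2/3} ≫ 1/n is above the triangle threshold p ~ 1/n. Asymptotically E[X] ~ (c³/6)·n^{3(1−α)} = (5³/6)·n^{1} → ∞; triangles are abundant w.h.p.

E[X] ≈ 4958.50622; in regime p = Θ(1/n^{2/3}) E[X] diverges (above the triangle threshold p ~ 1/n).


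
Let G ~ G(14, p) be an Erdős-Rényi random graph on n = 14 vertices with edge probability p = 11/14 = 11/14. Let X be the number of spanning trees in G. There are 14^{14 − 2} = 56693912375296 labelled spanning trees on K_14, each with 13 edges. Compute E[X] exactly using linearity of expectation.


K_14 has 14^{14 − 2} = 56693912375296 labelled spanning trees.
For each such spanning tree H, let X_H = 1 if all 13 edges of H are present in G. Then P[X_H = 1] = p^{13} = (11/14)^{13} = 34522712143931/793714773254144.
By linearity of expectation: E[X] = Σ_H E[X_H] = 56693912375296 · p^{13} = 56693912375296 · 34522712143931/793714773254144 = 34522712143931/14.
Numerically: E[X] ≈ 2.4659e+12.

E[X] = 56693912375296 · (11/14)^{13} = 34522712143931/14 ≈ 2.4659e+12.


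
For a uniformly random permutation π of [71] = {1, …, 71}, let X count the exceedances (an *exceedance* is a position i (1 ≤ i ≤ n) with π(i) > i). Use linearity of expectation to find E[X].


Write X = Σ_{i=1}^{71} X_i, where X_i = 1_{π(i) > i}.
For each fixed i, π(i) is uniform over {1, …, 71} (marginal of a uniform permutation), so P[π(i) > i] = (n − i)/n. Summing: Σ_{i=1}^{71} (n − i)/n = (0 + 1 + … + 70)/71 = 71(71 − 1)/(2·71) = (71 − 1)/2.
Hence E[X] = Σ_{i=1}^{71} (71 − i)/71 = 35 ≈ 35.00000.

E[X] = 35 = 35.00000.


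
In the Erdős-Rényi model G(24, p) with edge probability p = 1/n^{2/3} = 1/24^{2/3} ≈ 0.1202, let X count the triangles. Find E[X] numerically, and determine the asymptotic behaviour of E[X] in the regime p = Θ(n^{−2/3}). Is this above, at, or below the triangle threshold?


Number of potential triangles: C(24, 3) = 2024.
Each occurs with probability p³ ≈ (0.1202)³ ≈ 1.736111e-03.
By linearity: E[X] = C(24, 3)·p³ ≈ 2024 · 1.736111e-03 ≈ 3.5139.
Since α = 2/3 < 1, p = c/n^{2/3} ≫ 1/n is above the triangle threshold p ~ 1/n. Asymptotically E[X] ~ (c³/6)·n^{3(1−α)} = (1³/6)·n^{1} → ∞; triangles are abundant w.h.p.

E[X] ≈ 3.5139; in regime p = Θ(1/n^{2/3}) E[X] diverges (above the triangle threshold p ~ 1/n).


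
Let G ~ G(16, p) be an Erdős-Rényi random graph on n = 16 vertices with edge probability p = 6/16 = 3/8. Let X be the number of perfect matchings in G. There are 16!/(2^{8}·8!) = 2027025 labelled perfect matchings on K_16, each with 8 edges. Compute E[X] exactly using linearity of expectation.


K_16 has 16!/(2^{8}·8!) = 2027025 labelled perfect matchings.
For each such perfect matching H, let X_H = 1 if all 8 edges of H are present in G. Then P[X_H = 1] = p^{8} = (3/8)^{8} = 6561/16777216.
Summing the indicators: E[X] = Σ_H E[X_H] = 2027025 · p^{8} = 2027025 · 6561/16777216 = 13299311025/16777216.
Numerically: E[X] ≈ 792.7.

E[X] = 2027025 · (3/8)^{8} = 13299311025/16777216 ≈ 792.7.


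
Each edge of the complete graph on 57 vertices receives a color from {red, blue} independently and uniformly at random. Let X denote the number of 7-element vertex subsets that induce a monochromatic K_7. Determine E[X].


Let X = Σ_S X_S over the C(57, 7) = 264385836 subsets S of size 7, where X_S = 1 if the K_7 on S is monochromatic.
For a fixed S, the K_7 on S has C(7, 2) = 21 edges. P[all 21 edges red] = (1/2)^21, and likewise for blue, so P[monochromatic] = 2·(1/2)^21 = 2^{1 − 21} = 1/1048576.
By linearity: E[X] = C(57, 7) · 2^{1 − 21} = 264385836 · 1/1048576 = 66096459/262144.
Numerically: E[X] ≈ 252.1380.

E[X] = C(57,7)·2^(1−C(7,2)) = 66096459/262144 ≈ 252.1380.


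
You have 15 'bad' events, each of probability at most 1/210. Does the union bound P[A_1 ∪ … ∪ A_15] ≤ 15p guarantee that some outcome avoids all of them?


Union bound: P[∪_{i=1}^{15} A_i] ≤ Σ_i P[A_i] ≤ 15·p = 15·(1/210) = 1/14.
Numerically: 1/14 ≈ 0.0714286.
Is 1/14 < 1? YES.
Since P[∪ A_i] ≤ 1/14 < 1, the complement has P[∩ A_i^c] ≥ 1 − 1/14 = 13/14 > 0, so some outcome avoids every A_i.

15·p = 1/14 ≈ 0.0714286; existence CERTIFIED by the union bound.


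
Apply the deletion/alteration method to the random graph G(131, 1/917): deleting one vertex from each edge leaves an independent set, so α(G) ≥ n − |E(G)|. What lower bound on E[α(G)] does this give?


E[|E(G)|] = C(131, 2)·p = 8515 · (1/917) = 65/7.
E[α(G)] ≥ n − E[|E(G)|] = 131 − 65/7 = 852/7.
Numerically: ≈ 121.7143.
(This is only a lower bound; the true E[α(G)] may be larger.)

E[α(G)] ≥ 852/7 ≈ 121.7143.


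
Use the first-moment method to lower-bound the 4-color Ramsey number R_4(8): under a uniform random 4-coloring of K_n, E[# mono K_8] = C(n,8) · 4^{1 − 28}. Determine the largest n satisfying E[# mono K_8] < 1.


We need C(n, 8) · 4^{1 − 28} < 1, i.e. C(n, 8) < 4^{28 − 1} = 18014398509481984.
Check values of n near the boundary:
  n = 407: C(407, 8) = 17424959239309050; 17424959239309050 < 18014398509481984? YES
  n = 408: C(408, 8) = 17773458424095231; 17773458424095231 < 18014398509481984? YES
  n = 409: C(409, 8) = 18128041135797879; 18128041135797879 < 18014398509481984? NO
  n = 410: C(410, 8) = 18488798173326195; 18488798173326195 < 18014398509481984? NO
  n = 411: C(411, 8) = 18855821462126715; 18855821462126715 < 18014398509481984? NO
The largest n with C(n, 8) < 18014398509481984 is n = 408 (where E[X] = 17773458424095231/18014398509481984 ≈ 0.9866). Hence R_4(8) > 408, i.e. R_4(8) ≥ 409.

Largest n = 408; hence R_4(8) > 408.


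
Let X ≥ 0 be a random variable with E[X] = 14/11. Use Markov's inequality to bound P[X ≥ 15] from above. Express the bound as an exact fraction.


μ = E[X] = 14/11, a = 15.
Markov: P[X ≥ 15] ≤ μ/a = (14/11)/15 = 14/165.
Numerically: ≈ 0.0848.
(Since a = 15 > μ = 1.2727, the bound 14/165 is < 1 and informative.)

P[X ≥ 15] ≤ 14/165 ≈ 0.0848.


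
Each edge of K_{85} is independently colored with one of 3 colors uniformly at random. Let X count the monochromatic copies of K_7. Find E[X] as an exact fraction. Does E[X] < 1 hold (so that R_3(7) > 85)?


E[X] = C(85, 7) · 3^{1 − 21} = 4935847320 · 3^{−20} = 4935847320/3486784401.
As a reduced fraction: E[X] = 182809160/129140163 ≈ 1.4156.
Is E[X] < 1? NO.
Since E[X] ≥ 1, the first-moment bound is inconclusive at n = 85; it does NOT by itself certify R_3(7) > 85.

E[X] = 182809160/129140163 ≈ 1.4156; E[X] ≥ 1; first-moment method inconclusive here.


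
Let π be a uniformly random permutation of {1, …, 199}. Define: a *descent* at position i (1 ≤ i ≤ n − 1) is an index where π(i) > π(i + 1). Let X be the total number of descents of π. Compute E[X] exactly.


Write X = Σ X_I over i = 1, …, 198, with X_I the indicator of one descent.
There are 198 indicators.
For each fixed i, the pair (π(i), π(i+1)) is a uniformly random ordered pair of distinct values from {1, …, 199}; by symmetry P[π(i) > π(i+1)] = 1/2.
By linearity: E[X] = 198 · (1/2) = (199 − 1) · (1/2) = 99 ≈ 99.000.

E[X] = 99 = 99.000.


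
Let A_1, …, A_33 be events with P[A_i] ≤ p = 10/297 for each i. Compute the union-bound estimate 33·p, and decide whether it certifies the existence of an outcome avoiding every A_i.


Union bound: P[∪_{i=1}^{33} A_i] ≤ Σ_i P[A_i] ≤ 33·p = 33·(10/297) = 10/9.
Numerically: 10/9 ≈ 1.111.
Is 10/9 < 1? NO.
Since the bound 10/9 is ≥ 1, the union bound is uninformative here; it does NOT by itself certify existence.

33·p = 10/9 ≈ 1.111; existence NOT certified by the union bound.


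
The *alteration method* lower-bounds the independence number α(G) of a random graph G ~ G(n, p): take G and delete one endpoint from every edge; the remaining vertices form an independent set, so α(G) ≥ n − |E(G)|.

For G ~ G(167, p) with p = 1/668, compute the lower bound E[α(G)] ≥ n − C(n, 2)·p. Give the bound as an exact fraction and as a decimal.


E[|E(G)|] = C(167, 2)·p = 13861 · (1/668) = 83/4.
E[α(G)] ≥ n − E[|E(G)|] = 167 − 83/4 = 585/4.
Numerically: ≈ 146.2500.
(This is only a lower bound; the true E[α(G)] may be larger.)

E[α(G)] ≥ 585/4 ≈ 146.2500.


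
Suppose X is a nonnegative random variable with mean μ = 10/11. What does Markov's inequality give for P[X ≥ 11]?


μ = E[X] = 10/11, a = 11.
Markov: P[X ≥ 11] ≤ μ/a = (10/11)/11 = 10/121.
Numerically: ≈ 0.08264.
(Since a = 11 > μ = 0.90909, the bound 10/121 is < 1 and informative.)

P[X ≥ 11] ≤ 10/121 ≈ 0.08264.


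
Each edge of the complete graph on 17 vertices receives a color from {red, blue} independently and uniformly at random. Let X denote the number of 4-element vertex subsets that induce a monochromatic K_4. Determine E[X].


Let X = Σ_S X_S over the C(17, 4) = 2380 subsets S of size 4, where X_S = 1 if the K_4 on S is monochromatic.
For a fixed S, the K_4 on S has C(4, 2) = 6 edges. P[all 6 edges red] = (1/2)^6, and likewise for blue, so P[monochromatic] = 2·(1/2)^6 = 2^{1 − 6} = 1/32.
By linearity: E[X] = C(17, 4) · 2^{1 − 6} = 2380 · 1/32 = 595/8.
Numerically: E[X] ≈ 74.3750.

E[X] = C(17,4)·2^(1−C(4,2)) = 595/8 ≈ 74.3750.
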